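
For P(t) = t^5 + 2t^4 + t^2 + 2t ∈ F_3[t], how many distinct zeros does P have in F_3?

3

Evaluate at each of the 3 elements of F_3:
P(0) = 0 → root; P(1) = 0 → root; P(2) = 0 → root.
Roots: {0, 1, 2}.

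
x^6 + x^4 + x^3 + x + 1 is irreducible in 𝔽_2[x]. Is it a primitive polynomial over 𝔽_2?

Write f(x) = x^6 + x^4 + x^3 + x + 1.
|GF(2^6)^×| = 2^6 − 1 = 63. Prime factorization: 63 = 3^2·7.
f is primitive ⇔ x has order 63 in GF(2)[x]/(f), i.e. x^(63/q) ≠ 1 for each prime q | 63.
x^(21) mod f = x^3 + x^2 + x.
x^(9) mod f = x^5 + x^4 + x^2 + 1.
None equal 1, so x has full order 63; f is primitive.

Yes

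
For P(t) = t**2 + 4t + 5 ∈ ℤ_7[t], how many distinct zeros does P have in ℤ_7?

Evaluate at each of the 7 elements of ℤ_7:
P(0) = 5; P(1) = 3; P(2) = 3; P(3) = 5; P(4) = 2; P(5) = 1; P(6) = 2.
No element is a root.

0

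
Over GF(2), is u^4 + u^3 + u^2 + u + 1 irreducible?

Yes

Write h(u) = u^4 + u^3 + u^2 + u + 1.
Check for roots in GF(2): h(0) = 1; h(1) = 1.
No roots, so no linear factors.
Monic irreducibles of degree 2 over GF(2): u^2 + u + 1.
None of them divide h (all give nonzero remainder).
No irreducible factor of degree ≤ 2 exists, so h is irreducible over GF(2).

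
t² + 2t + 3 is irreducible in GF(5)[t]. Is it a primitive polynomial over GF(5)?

Write f(t) = t² + 2t + 3.
|GF(5^2)^×| = 5^2 − 1 = 24. Prime factorization: 24 = 2^3·3.
f is primitive ⇔ t has order 24 in GF(5)[t]/(f), i.e. t^(24/q) ≠ 1 for each prime q | 24.
t^(12) mod f = 4.
t^(8) mod f = 4t + 1.
None equal 1, so t has full order 24; f is primitive.

Yes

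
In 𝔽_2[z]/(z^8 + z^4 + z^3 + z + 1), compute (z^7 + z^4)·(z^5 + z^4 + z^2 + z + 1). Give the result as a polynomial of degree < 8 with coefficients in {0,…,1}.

Multiply in 𝔽_2[z]: (z^7 + z^4)·(z^5 + z^4 + z^2 + z + 1) = z^12 + z^11 + z^7 + z^6 + z^5 + z^4.
Reduce using z^8 ≡ z^4 + z^3 + z + 1 (mod z^8 + z^4 + z^3 + z + 1).
Reduced: z^7 + z + 1.

z^7 + z + 1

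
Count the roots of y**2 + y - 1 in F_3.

Write P(y) = y**2 + y - 1.
Evaluate at each of the 3 elements of F_3:
P(0) = 2; P(1) = 1; P(2) = 2.
No element is a root.

0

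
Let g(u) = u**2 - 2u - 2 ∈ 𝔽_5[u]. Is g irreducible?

Yes

Check for roots in 𝔽_5: g(0) = 3; g(1) = 2; g(2) = 3; g(3) = 1; g(4) = 1.
No roots. A degree-2 polynomial over a field with no linear factor is irreducible.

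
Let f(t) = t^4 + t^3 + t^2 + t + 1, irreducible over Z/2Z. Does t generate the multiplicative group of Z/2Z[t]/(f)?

|GF(2^4)^×| = 2^4 − 1 = 15. Prime factorization: 15 = 3·5.
f is primitive ⇔ t has order 15 in GF(2)[t]/(f), i.e. t^(15/q) ≠ 1 for each prime q | 15.
t^(5) mod f = 1
t^(3) mod f = t^3.
Since t^(5) = 1, the order of t divides 5 < 15; not primitive.

No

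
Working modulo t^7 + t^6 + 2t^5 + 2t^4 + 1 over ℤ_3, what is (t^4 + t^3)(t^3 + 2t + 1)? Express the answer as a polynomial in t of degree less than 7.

t^4 + t^3 + 2

Multiply in ℤ_3[t]: (t^4 + t^3)·(t^3 + 2t + 1) = t^7 + t^6 + 2t^5 + t^3.
Reduce using t^7 ≡ 2t^6 + t^5 + t^4 + 2 (mod t^7 + t^6 + 2t^5 + 2t^4 + 1).
Reduced: t^4 + t^3 + 2.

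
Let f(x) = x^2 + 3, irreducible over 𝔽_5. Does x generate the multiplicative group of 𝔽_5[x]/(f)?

No

|GF(5^2)^×| = 5^2 − 1 = 24. Prime factorization: 24 = 2^3·3.
f is primitive ⇔ x has order 24 in GF(5)[x]/(f), i.e. x^(24/q) ≠ 1 for each prime q | 24.
x^(12) mod f = 4.
x^(8) mod f = 1
Since x^(8) = 1, the order of x divides 8 < 24; not primitive.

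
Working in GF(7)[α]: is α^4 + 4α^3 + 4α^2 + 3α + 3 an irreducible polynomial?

Write h(α) = α^4 + 4α^3 + 4α^2 + 3α + 3.
Check for roots in GF(7): h(0) = 3; h(1) = 1; h(2) = 3; h(3) = 6; h(4) = 3; h(5) = 4; h(6) = 1.
No roots, so no linear factors.
Degree-2 irreducible divisors: test the 21 monic irreducibles of degree 2 over GF(7).
None of them divide h (all give nonzero remainder).
No irreducible factor of degree ≤ 2 exists, so h is irreducible over GF(7).

Yes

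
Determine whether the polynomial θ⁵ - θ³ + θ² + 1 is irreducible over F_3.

Yes

Write g(θ) = θ⁵ - θ³ + θ² + 1.
Check for roots in F_3: g(0) = 1; g(1) = 2; g(2) = 2.
No roots, so no linear factors.
Monic irreducibles of degree 2 over GF(3): θ² + 1, θ² + θ - 1, θ² - θ - 1.
None of them divide g (all give nonzero remainder).
No irreducible factor of degree ≤ 2 exists, so g is irreducible over GF(3).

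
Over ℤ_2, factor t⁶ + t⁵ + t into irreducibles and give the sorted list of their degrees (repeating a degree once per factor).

1, 2, 3

Write g(t) = t⁶ + t⁵ + t.
Roots in ℤ_2: g(0) = 0 → root; g(1) = 1.
Linear factors from roots: (t).
Complete factorization: g(t) = (t)·(t² + t + 1)·(t³ + t + 1).
Factor degrees with multiplicity: 1 + 2 + 3 = 6.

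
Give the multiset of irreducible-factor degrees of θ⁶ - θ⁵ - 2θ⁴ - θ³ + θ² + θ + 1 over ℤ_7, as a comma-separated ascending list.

Write g(θ) = θ⁶ - θ⁵ - 2θ⁴ - θ³ + θ² + θ + 1.
Linear factors from roots: (θ - 1).
Complete factorization: g(θ) = (θ - 1)^2·(θ⁴ + θ³ - θ² + 3θ + 1).
Factor degrees with multiplicity: 1 + 1 + 4 = 6.

1, 1, 4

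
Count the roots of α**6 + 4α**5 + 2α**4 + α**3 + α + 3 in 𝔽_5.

1

Write P(α) = α**6 + 4α**5 + 2α**4 + α**3 + α + 3.
Evaluate at each of the 5 elements of 𝔽_5:
P(0) = 3; P(1) = 2; P(2) = 2; P(3) = 1; P(4) = 0 → root.
Roots: {4}.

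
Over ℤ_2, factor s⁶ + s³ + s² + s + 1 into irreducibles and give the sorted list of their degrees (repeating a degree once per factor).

Write g(s) = s⁶ + s³ + s² + s + 1.
Roots in ℤ_2: g(0) = 1; g(1) = 1.
Complete factorization: g(s) = (s² + s + 1)·(s⁴ + s³ + 1).
Factor degrees with multiplicity: 2 + 4 = 6.

2, 4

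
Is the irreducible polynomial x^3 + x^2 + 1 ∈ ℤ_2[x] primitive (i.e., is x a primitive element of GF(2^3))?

Yes

Write f(x) = x^3 + x^2 + 1.
|GF(2^3)^×| = 2^3 − 1 = 7. Prime factorization: 7 = 7.
f is primitive ⇔ x has order 7 in GF(2)[x]/(f), i.e. x^(7/q) ≠ 1 for each prime q | 7.
x^(1) mod f = x.
None equal 1, so x has full order 7; f is primitive.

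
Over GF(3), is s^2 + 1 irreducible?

Write h(s) = s^2 + 1.
Check for roots in GF(3): h(0) = 1; h(1) = 2; h(2) = 2.
No roots. A degree-2 polynomial over a field with no linear factor is irreducible.

Yes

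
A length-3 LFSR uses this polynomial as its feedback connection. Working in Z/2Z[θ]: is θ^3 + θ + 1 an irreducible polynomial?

Write h(θ) = θ^3 + θ + 1.
Check for roots in Z/2Z: h(0) = 1; h(1) = 1.
No roots. A degree-3 polynomial over a field with no linear factor is irreducible.

Yes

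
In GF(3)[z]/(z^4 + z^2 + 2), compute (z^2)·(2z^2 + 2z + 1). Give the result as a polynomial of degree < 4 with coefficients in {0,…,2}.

Multiply in GF(3)[z]: (z^2)·(2z^2 + 2z + 1) = 2z^4 + 2z^3 + z^2.
Reduce using z^4 ≡ 2z^2 + 1 (mod z^4 + z^2 + 2).
Reduced: 2z^3 + 2z^2 + 2.

2z^3 + 2z^2 + 2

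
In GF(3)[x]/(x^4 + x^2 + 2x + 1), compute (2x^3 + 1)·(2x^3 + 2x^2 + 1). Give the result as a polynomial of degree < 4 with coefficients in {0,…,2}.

Multiply in GF(3)[x]: (2x^3 + 1)·(2x^3 + 2x^2 + 1) = x^6 + x^5 + x^3 + 2x^2 + 1.
Reduce using x^4 ≡ 2x^2 + x + 2 (mod x^4 + x^2 + 2x + 1).
Reduced: x^3 + x + 2.

x^3 + x + 2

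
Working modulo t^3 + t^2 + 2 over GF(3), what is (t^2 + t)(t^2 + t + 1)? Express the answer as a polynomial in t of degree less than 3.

t^2 + 2t + 1

Multiply in GF(3)[t]: (t^2 + t)·(t^2 + t + 1) = t^4 + 2t^3 + 2t^2 + t.
Reduce using t^3 ≡ 2t^2 + 1 (mod t^3 + t^2 + 2).
Reduced: t^2 + 2t + 1.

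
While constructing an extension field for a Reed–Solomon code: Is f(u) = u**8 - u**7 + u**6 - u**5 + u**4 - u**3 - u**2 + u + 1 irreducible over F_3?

Yes

Check for roots in F_3: f(0) = 1; f(1) = 1; f(2) = 2.
No roots, so no linear factors.
Monic irreducibles of degree 2 over GF(3): u**2 + 1, u**2 + u - 1, u**2 - u - 1.
None of them divide f (all give nonzero remainder).
Degree-3 irreducible divisors: test the 8 monic irreducibles of degree 3 over GF(3).
None of them divide f (all give nonzero remainder).
Degree-4 irreducible divisors: test the 18 monic irreducibles of degree 4 over GF(3).
None of them divide f (all give nonzero remainder).
No irreducible factor of degree ≤ 4 exists, so f is irreducible over GF(3).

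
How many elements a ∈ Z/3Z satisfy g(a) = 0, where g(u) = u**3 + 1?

Evaluate at each of the 3 elements of Z/3Z:
g(0) = 1; g(1) = 2; g(2) = 0 → root.
Roots: {2}.

1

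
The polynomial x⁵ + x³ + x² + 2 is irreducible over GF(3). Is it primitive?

No

Write f(x) = x⁵ + x³ + x² + 2.
|GF(3^5)^×| = 3^5 − 1 = 242. Prime factorization: 242 = 2·11^2.
f is primitive ⇔ x has order 242 in GF(3)[x]/(f), i.e. x^(242/q) ≠ 1 for each prime q | 242.
x^(121) mod f = 1
x^(22) mod f = x⁴ + 2x² + 2x + 2.
Since x^(121) = 1, the order of x divides 121 < 242; not primitive.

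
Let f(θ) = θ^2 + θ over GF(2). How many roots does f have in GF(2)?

Evaluate at each of the 2 elements of GF(2):
f(0) = 0 → root; f(1) = 0 → root.
Roots: {0, 1}.

2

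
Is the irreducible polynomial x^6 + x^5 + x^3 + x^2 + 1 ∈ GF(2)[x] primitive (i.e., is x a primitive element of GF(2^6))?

Yes

Write f(x) = x^6 + x^5 + x^3 + x^2 + 1.
|GF(2^6)^×| = 2^6 − 1 = 63. Prime factorization: 63 = 3^2·7.
f is primitive ⇔ x has order 63 in GF(2)[x]/(f), i.e. x^(63/q) ≠ 1 for each prime q | 63.
x^(21) mod f = x^4 + x^2 + x + 1.
x^(9) mod f = x^2 + x.
None equal 1, so x has full order 63; f is primitive.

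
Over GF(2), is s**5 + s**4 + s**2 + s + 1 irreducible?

Write m(s) = s**5 + s**4 + s**2 + s + 1.
Check for roots in GF(2): m(0) = 1; m(1) = 1.
No roots, so no linear factors.
Monic irreducibles of degree 2 over GF(2): s**2 + s + 1.
None of them divide m (all give nonzero remainder).
No irreducible factor of degree ≤ 2 exists, so m is irreducible over GF(2).

Yes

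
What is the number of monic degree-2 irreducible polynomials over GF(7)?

21

The number of monic irreducibles of degree 2 over GF(7) is (1/2)·Σ_{d∣2} μ(2/d) 7^d.
Divisors of 2: 1, 2; μ(2/d) for each: -1, 1.
Σ = − 7^1 + 7^2 = 42.
N = 42/2 = 21.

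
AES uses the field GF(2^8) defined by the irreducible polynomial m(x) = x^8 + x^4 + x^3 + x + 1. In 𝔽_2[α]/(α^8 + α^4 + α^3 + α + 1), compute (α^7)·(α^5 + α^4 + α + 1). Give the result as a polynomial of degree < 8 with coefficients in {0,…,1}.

α^7 + α^6 + α^5 + α^3

Multiply in 𝔽_2[α]: (α^7)·(α^5 + α^4 + α + 1) = α^12 + α^11 + α^8 + α^7.
Reduce using α^8 ≡ α^4 + α^3 + α + 1 (mod α^8 + α^4 + α^3 + α + 1).
Reduced: α^7 + α^6 + α^5 + α^3.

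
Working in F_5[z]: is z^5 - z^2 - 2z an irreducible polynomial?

No

Write h(z) = z^5 - z^2 - 2z.
Check for roots in F_5: h(0) = 0 → root; h(1) = 3; h(2) = 4; h(3) = 3; h(4) = 0 → root.
h(0) = 0, so (z) divides h(z); h is reducible.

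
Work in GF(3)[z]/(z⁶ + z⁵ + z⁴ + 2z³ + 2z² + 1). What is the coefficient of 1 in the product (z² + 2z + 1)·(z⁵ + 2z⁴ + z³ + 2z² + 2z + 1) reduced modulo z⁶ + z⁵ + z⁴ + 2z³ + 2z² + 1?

1

Multiply in GF(3)[z]: (z² + 2z + 1)·(z⁵ + 2z⁴ + z³ + 2z² + 2z + 1) = z⁷ + z⁶ + z³ + z² + z + 1.
Reduce using z⁶ ≡ 2z⁵ + 2z⁴ + z³ + z² + 2 (mod z⁶ + z⁵ + z⁴ + 2z³ + 2z² + 1).
Reduced: 2z⁵ + z⁴ + 2z³ + z² + 1.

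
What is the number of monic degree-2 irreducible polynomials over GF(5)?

10

Gauss's count: N_{5}(2) = (1/2) Σ_{d|2} μ(2/d)·5^d.
Divisors of 2: 1, 2; μ(2/d) for each: -1, 1.
Σ = − 5^1 + 5^2 = 20.
N = 20/2 = 10.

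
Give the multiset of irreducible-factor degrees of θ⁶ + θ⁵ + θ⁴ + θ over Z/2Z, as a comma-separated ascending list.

Write h(θ) = θ⁶ + θ⁵ + θ⁴ + θ.
Roots in Z/2Z: h(0) = 0 → root; h(1) = 0 → root.
Linear factors from roots: (θ), (θ + 1).
Complete factorization: h(θ) = (θ)·(θ + 1)^2·(θ³ + θ² + 1).
Factor degrees with multiplicity: 1 + 1 + 1 + 3 = 6.

1, 1, 1, 3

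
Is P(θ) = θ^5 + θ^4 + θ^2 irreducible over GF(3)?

No

Check for roots in GF(3): P(0) = 0 → root; P(1) = 0 → root; P(2) = 1.
P(0) = 0, so (θ) divides P(θ); P is reducible.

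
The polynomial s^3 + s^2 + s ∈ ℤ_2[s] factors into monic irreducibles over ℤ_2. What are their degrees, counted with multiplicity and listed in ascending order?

1, 2

Write f(s) = s^3 + s^2 + s.
Roots in ℤ_2: f(0) = 0 → root; f(1) = 1.
Linear factors from roots: (s).
Complete factorization: f(s) = (s)·(s^2 + s + 1).
Factor degrees with multiplicity: 1 + 2 = 3.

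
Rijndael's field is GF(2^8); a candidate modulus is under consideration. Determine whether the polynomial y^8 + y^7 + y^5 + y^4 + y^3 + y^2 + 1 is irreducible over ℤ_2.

Write g(y) = y^8 + y^7 + y^5 + y^4 + y^3 + y^2 + 1.
Check for roots in ℤ_2: g(0) = 1; g(1) = 1.
No roots, so no linear factors.
Monic irreducibles of degree 2 over GF(2): y^2 + y + 1.
None of them divide g (all give nonzero remainder).
Monic irreducibles of degree 3 over GF(2): y^3 + y + 1, y^3 + y^2 + 1.
None of them divide g (all give nonzero remainder).
Monic irreducibles of degree 4 over GF(2): y^4 + y + 1, y^4 + y^3 + 1, y^4 + y^3 + y^2 + y + 1.
None of them divide g (all give nonzero remainder).
No irreducible factor of degree ≤ 4 exists, so g is irreducible over GF(2).

Yes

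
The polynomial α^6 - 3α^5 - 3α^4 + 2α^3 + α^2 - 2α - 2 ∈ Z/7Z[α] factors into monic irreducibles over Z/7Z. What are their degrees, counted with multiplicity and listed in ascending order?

1, 1, 2, 2

Write h(α) = α^6 - 3α^5 - 3α^4 + 2α^3 + α^2 - 2α - 2.
Linear factors from roots: (α + 1).
Complete factorization: h(α) = (α + 1)^2·(α^2 + 1)·(α^2 + 2α - 2).
Factor degrees with multiplicity: 1 + 1 + 2 + 2 = 6.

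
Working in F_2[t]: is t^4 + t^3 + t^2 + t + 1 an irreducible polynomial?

Write h(t) = t^4 + t^3 + t^2 + t + 1.
Check for roots in F_2: h(0) = 1; h(1) = 1.
No roots, so no linear factors.
Monic irreducibles of degree 2 over GF(2): t^2 + t + 1.
None of them divide h (all give nonzero remainder).
No irreducible factor of degree ≤ 2 exists, so h is irreducible over GF(2).

Yes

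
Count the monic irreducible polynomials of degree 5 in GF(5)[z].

624

Gauss's count: N_{5}(5) = (1/5) Σ_{d|5} μ(5/d)·5^d.
Divisors of 5: 1, 5; μ(5/d) for each: -1, 1.
Σ = − 5^1 + 5^5 = 3120.
N = 3120/5 = 624.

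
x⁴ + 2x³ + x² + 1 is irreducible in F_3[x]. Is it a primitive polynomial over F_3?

Write f(x) = x⁴ + 2x³ + x² + 1.
|GF(3^4)^×| = 3^4 − 1 = 80. Prime factorization: 80 = 2^4·5.
f is primitive ⇔ x has order 80 in GF(3)[x]/(f), i.e. x^(80/q) ≠ 1 for each prime q | 80.
x^(40) mod f = 1
x^(16) mod f = x³ + x² + 2x.
Since x^(40) = 1, the order of x divides 40 < 80; not primitive.

No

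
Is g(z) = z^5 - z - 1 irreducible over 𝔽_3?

Yes

Check for roots in 𝔽_3: g(0) = 2; g(1) = 2; g(2) = 2.
No roots, so no linear factors.
Monic irreducibles of degree 2 over GF(3): z^2 + 1, z^2 + z - 1, z^2 - z - 1.
None of them divide g (all give nonzero remainder).
No irreducible factor of degree ≤ 2 exists, so g is irreducible over GF(3).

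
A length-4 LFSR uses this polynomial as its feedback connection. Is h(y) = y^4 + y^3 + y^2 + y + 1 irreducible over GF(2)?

Yes

Check for roots in GF(2): h(0) = 1; h(1) = 1.
No roots, so no linear factors.
Monic irreducibles of degree 2 over GF(2): y^2 + y + 1.
None of them divide h (all give nonzero remainder).
No irreducible factor of degree ≤ 2 exists, so h is irreducible over GF(2).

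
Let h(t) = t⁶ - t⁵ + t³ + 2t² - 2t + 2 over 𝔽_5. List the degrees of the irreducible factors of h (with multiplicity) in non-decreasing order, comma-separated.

6

Roots in 𝔽_5: h(0) = 2; h(1) = 3; h(2) = 1; h(3) = 2; h(4) = 2.
Complete factorization: h(t) = (t⁶ - t⁵ + t³ + 2t² - 2t + 2).
Factor degrees with multiplicity: 6 = 6.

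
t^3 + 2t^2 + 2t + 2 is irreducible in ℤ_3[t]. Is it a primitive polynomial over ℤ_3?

No

Write f(t) = t^3 + 2t^2 + 2t + 2.
|GF(3^3)^×| = 3^3 − 1 = 26. Prime factorization: 26 = 2·13.
f is primitive ⇔ t has order 26 in GF(3)[t]/(f), i.e. t^(26/q) ≠ 1 for each prime q | 26.
t^(13) mod f = 1
t^(2) mod f = t^2.
Since t^(13) = 1, the order of t divides 13 < 26; not primitive.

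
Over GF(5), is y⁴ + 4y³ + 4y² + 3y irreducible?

No

Write h(y) = y⁴ + 4y³ + 4y² + 3y.
Check for roots in GF(5): h(0) = 0 → root; h(1) = 2; h(2) = 0 → root; h(3) = 4; h(4) = 3.
h(0) = 0, so (y) divides h(y); h is reducible.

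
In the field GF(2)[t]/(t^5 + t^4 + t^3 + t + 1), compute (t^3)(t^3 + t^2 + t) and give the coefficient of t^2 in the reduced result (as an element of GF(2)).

1

Multiply in GF(2)[t]: (t^3)·(t^3 + t^2 + t) = t^6 + t^5 + t^4.
Reduce using t^5 ≡ t^4 + t^3 + t + 1 (mod t^5 + t^4 + t^3 + t + 1).
Reduced: t^2 + t.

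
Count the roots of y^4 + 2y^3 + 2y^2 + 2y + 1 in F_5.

3

Write h(y) = y^4 + 2y^3 + 2y^2 + 2y + 1.
Evaluate at each of the 5 elements of F_5:
h(0) = 1; h(1) = 3; h(2) = 0 → root; h(3) = 0 → root; h(4) = 0 → root.
Roots: {2, 3, 4}.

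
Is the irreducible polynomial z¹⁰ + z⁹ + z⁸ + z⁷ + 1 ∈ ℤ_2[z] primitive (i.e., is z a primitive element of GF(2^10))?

No

Write f(z) = z¹⁰ + z⁹ + z⁸ + z⁷ + 1.
|GF(2^10)^×| = 2^10 − 1 = 1023. Prime factorization: 1023 = 3·11·31.
f is primitive ⇔ z has order 1023 in GF(2)[z]/(f), i.e. z^(1023/q) ≠ 1 for each prime q | 1023.
z^(341) mod f = 1
z^(93) mod f = z⁹ + z⁶ + z.
z^(33) mod f = z⁶ + z⁵ + z³ + z + 1.
Since z^(341) = 1, the order of z divides 341 < 1023; not primitive.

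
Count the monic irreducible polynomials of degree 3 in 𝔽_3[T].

8

Gauss's count: N_{3}(3) = (1/3) Σ_{d|3} μ(3/d)·3^d.
Divisors of 3: 1, 3; μ(3/d) for each: -1, 1.
Σ = − 3^1 + 3^3 = 24.
N = 24/3 = 8.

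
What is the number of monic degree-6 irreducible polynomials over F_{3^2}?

88440

The number of monic irreducibles of degree 6 over GF(9) is (1/6)·Σ_{d∣6} μ(6/d) 9^d.
Divisors of 6: 1, 2, 3, 6; μ(6/d) for each: 1, -1, -1, 1.
Σ = 9^1 − 9^2 − 9^3 + 9^6 = 530640.
N = 530640/6 = 88440.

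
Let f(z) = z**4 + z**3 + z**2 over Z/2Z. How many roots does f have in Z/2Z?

1

Evaluate at each of the 2 elements of Z/2Z:
f(0) = 0 → root; f(1) = 1.
Roots: {0}.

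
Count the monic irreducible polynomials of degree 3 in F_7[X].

112

The number of monic irreducibles of degree 3 over GF(7) is (1/3)·Σ_{d∣3} μ(3/d) 7^d.
Divisors of 3: 1, 3; μ(3/d) for each: -1, 1.
Σ = − 7^1 + 7^3 = 336.
N = 336/3 = 112.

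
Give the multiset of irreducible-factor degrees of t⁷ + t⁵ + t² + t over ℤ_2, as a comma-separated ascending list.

1, 1, 2, 3

Write f(t) = t⁷ + t⁵ + t² + t.
Roots in ℤ_2: f(0) = 0 → root; f(1) = 0 → root.
Linear factors from roots: (t), (t + 1).
Complete factorization: f(t) = (t)·(t + 1)·(t² + t + 1)·(t³ + t + 1).
Factor degrees with multiplicity: 1 + 1 + 2 + 3 = 7.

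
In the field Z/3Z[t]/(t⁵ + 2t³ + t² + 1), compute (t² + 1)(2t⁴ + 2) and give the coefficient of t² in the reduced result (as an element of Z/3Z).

Multiply in Z/3Z[t]: (t² + 1)·(2t⁴ + 2) = 2t⁶ + 2t⁴ + 2t² + 2.
Reduce using t⁵ ≡ t³ + 2t² + 2 (mod t⁵ + 2t³ + t² + 1).
Reduced: t⁴ + t³ + 2t² + t + 2.

2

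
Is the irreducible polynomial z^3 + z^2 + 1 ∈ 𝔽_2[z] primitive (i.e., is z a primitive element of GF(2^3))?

Write f(z) = z^3 + z^2 + 1.
|GF(2^3)^×| = 2^3 − 1 = 7. Prime factorization: 7 = 7.
f is primitive ⇔ z has order 7 in GF(2)[z]/(f), i.e. z^(7/q) ≠ 1 for each prime q | 7.
z^(1) mod f = z.
None equal 1, so z has full order 7; f is primitive.

Yes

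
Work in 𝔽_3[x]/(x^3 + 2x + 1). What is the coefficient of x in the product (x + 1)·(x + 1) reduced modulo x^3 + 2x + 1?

Multiply in 𝔽_3[x]: (x + 1)·(x + 1) = x^2 + 2x + 1.
Reduced: x^2 + 2x + 1.

2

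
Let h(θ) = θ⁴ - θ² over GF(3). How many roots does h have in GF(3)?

Evaluate at each of the 3 elements of GF(3):
h(0) = 0 → root; h(1) = 0 → root; h(2) = 0 → root.
Roots: {0, 1, 2}.

3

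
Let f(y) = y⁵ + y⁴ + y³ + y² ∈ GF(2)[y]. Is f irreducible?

No

Check for roots in GF(2): f(0) = 0 → root; f(1) = 0 → root.
f(0) = 0, so (y) divides f(y); f is reducible.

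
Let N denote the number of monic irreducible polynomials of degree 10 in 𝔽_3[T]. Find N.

5880

By the necklace-counting formula, N_3(10) = (1/10) Σ_{d|10} μ(10/d)·3^d.
Divisors of 10: 1, 2, 5, 10; μ(10/d) for each: 1, -1, -1, 1.
Σ = 3^1 − 3^2 − 3^5 + 3^10 = 58800.
N = 58800/10 = 5880.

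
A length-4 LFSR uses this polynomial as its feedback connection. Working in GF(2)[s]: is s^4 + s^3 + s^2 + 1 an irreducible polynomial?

No

Write f(s) = s^4 + s^3 + s^2 + 1.
Check for roots in GF(2): f(0) = 1; f(1) = 0 → root.
f(1) = 0, so (s − 1) divides f(s); f is reducible.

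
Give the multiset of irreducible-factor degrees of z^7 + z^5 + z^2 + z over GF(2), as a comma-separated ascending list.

1, 1, 2, 3

Write h(z) = z^7 + z^5 + z^2 + z.
Roots in GF(2): h(0) = 0 → root; h(1) = 0 → root.
Linear factors from roots: (z), (z + 1).
Complete factorization: h(z) = (z)·(z + 1)·(z^2 + z + 1)·(z^3 + z + 1).
Factor degrees with multiplicity: 1 + 1 + 2 + 3 = 7.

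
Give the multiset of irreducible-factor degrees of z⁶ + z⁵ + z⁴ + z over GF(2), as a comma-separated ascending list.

Write g(z) = z⁶ + z⁵ + z⁴ + z.
Roots in GF(2): g(0) = 0 → root; g(1) = 0 → root.
Linear factors from roots: (z), (z + 1).
Complete factorization: g(z) = (z)·(z + 1)^2·(z³ + z² + 1).
Factor degrees with multiplicity: 1 + 1 + 1 + 3 = 6.

1, 1, 1, 3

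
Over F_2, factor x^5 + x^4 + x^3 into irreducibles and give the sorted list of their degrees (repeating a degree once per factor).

1, 1, 1, 2

Write g(x) = x^5 + x^4 + x^3.
Roots in F_2: g(0) = 0 → root; g(1) = 1.
Linear factors from roots: (x).
Complete factorization: g(x) = (x)^3·(x^2 + x + 1).
Factor degrees with multiplicity: 1 + 1 + 1 + 2 = 5.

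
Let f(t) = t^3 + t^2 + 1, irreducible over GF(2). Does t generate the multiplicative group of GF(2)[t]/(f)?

Yes

|GF(2^3)^×| = 2^3 − 1 = 7. Prime factorization: 7 = 7.
f is primitive ⇔ t has order 7 in GF(2)[t]/(f), i.e. t^(7/q) ≠ 1 for each prime q | 7.
t^(1) mod f = t.
None equal 1, so t has full order 7; f is primitive.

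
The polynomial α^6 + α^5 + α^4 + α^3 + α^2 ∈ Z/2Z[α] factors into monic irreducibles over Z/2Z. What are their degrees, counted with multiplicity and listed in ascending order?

1, 1, 4

Write g(α) = α^6 + α^5 + α^4 + α^3 + α^2.
Roots in Z/2Z: g(0) = 0 → root; g(1) = 1.
Linear factors from roots: (α).
Complete factorization: g(α) = (α)^2·(α^4 + α^3 + α^2 + α + 1).
Factor degrees with multiplicity: 1 + 1 + 4 = 6.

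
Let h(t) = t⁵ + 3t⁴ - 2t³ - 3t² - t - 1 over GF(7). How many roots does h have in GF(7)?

2

Evaluate at each of the 7 elements of GF(7):
h(0) = 6; h(1) = 4; h(2) = 0 → root; h(3) = 2; h(4) = 1; h(5) = 0 → root; h(6) = 1.
Roots: {2, 5}.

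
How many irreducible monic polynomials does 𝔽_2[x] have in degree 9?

By the necklace-counting formula, N_2(9) = (1/9) Σ_{d|9} μ(9/d)·2^d.
Divisors of 9: 1, 3, 9; μ(9/d) for each: 0, -1, 1.
Σ = − 2^3 + 2^9 = 504.
N = 504/9 = 56.

56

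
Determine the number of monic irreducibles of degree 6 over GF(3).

Gauss's count: N_{3}(6) = (1/6) Σ_{d|6} μ(6/d)·3^d.
Divisors of 6: 1, 2, 3, 6; μ(6/d) for each: 1, -1, -1, 1.
Σ = 3^1 − 3^2 − 3^3 + 3^6 = 696.
N = 696/6 = 116.

116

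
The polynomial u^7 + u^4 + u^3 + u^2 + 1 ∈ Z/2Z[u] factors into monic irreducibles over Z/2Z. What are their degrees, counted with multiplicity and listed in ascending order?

7

Write g(u) = u^7 + u^4 + u^3 + u^2 + 1.
Roots in Z/2Z: g(0) = 1; g(1) = 1.
Complete factorization: g(u) = (u^7 + u^4 + u^3 + u^2 + 1).
Factor degrees with multiplicity: 7 = 7.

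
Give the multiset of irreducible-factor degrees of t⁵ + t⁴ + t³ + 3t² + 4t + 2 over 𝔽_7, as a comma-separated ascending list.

1, 1, 3

Write h(t) = t⁵ + t⁴ + t³ + 3t² + 4t + 2.
Linear factors from roots: (t + 4), (t + 1).
Complete factorization: h(t) = (t + 1)·(t + 4)·(t³ + 3t² + 3t + 4).
Factor degrees with multiplicity: 1 + 1 + 3 = 5.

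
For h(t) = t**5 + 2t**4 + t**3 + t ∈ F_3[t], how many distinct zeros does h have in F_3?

1

Evaluate at each of the 3 elements of F_3:
h(0) = 0 → root; h(1) = 2; h(2) = 2.
Roots: {0}.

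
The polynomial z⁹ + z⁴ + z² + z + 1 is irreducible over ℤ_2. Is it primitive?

Write f(z) = z⁹ + z⁴ + z² + z + 1.
|GF(2^9)^×| = 2^9 − 1 = 511. Prime factorization: 511 = 7·73.
f is primitive ⇔ z has order 511 in GF(2)[z]/(f), i.e. z^(511/q) ≠ 1 for each prime q | 511.
z^(73) mod f = 1
z^(7) mod f = z⁷.
Since z^(73) = 1, the order of z divides 73 < 511; not primitive.

No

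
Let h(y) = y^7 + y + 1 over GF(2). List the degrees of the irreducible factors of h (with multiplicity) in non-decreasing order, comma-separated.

Roots in GF(2): h(0) = 1; h(1) = 1.
Complete factorization: h(y) = (y^7 + y + 1).
Factor degrees with multiplicity: 7 = 7.

7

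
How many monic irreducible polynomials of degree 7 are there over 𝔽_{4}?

By the necklace-counting formula, N_4(7) = (1/7) Σ_{d|7} μ(7/d)·4^d.
Divisors of 7: 1, 7; μ(7/d) for each: -1, 1.
Σ = − 4^1 + 4^7 = 16380.
N = 16380/7 = 2340.

2340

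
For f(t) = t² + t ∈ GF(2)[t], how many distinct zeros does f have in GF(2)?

2

Evaluate at each of the 2 elements of GF(2):
f(0) = 0 → root; f(1) = 0 → root.
Roots: {0, 1}.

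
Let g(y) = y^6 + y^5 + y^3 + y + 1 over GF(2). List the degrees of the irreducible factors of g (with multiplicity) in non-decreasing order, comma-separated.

2, 2, 2

Roots in GF(2): g(0) = 1; g(1) = 1.
Complete factorization: g(y) = (y^2 + y + 1)^3.
Factor degrees with multiplicity: 2 + 2 + 2 = 6.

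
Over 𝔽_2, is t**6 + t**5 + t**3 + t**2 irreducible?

Write P(t) = t**6 + t**5 + t**3 + t**2.
Check for roots in 𝔽_2: P(0) = 0 → root; P(1) = 0 → root.
P(0) = 0, so (t) divides P(t); P is reducible.

No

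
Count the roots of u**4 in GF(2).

1

Write P(u) = u**4.
Evaluate at each of the 2 elements of GF(2):
P(0) = 0 → root; P(1) = 1.
Roots: {0}.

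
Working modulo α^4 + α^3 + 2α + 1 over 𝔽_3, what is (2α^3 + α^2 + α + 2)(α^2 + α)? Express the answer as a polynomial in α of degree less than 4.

Multiply in 𝔽_3[α]: (2α^3 + α^2 + α + 2)·(α^2 + α) = 2α^5 + 2α^3 + 2α.
Reduce using α^4 ≡ 2α^3 + α + 2 (mod α^4 + α^3 + 2α + 1).
Reduced: α^3 + 2α^2 + α + 2.

α^3 + 2α^2 + α + 2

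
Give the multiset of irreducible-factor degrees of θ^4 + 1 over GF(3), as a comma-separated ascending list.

2, 2

Write g(θ) = θ^4 + 1.
Roots in GF(3): g(0) = 1; g(1) = 2; g(2) = 2.
Complete factorization: g(θ) = (θ^2 + θ - 1)·(θ^2 - θ - 1).
Factor degrees with multiplicity: 2 + 2 = 4.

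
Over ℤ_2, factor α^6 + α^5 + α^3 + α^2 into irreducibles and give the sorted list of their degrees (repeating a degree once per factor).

1, 1, 1, 1, 2

Write g(α) = α^6 + α^5 + α^3 + α^2.
Roots in ℤ_2: g(0) = 0 → root; g(1) = 0 → root.
Linear factors from roots: (α), (α + 1).
Complete factorization: g(α) = (α)^2·(α + 1)^2·(α^2 + α + 1).
Factor degrees with multiplicity: 1 + 1 + 1 + 1 + 2 = 6.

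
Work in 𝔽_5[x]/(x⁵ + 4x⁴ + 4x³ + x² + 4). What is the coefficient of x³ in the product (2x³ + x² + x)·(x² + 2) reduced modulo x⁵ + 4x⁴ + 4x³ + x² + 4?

Multiply in 𝔽_5[x]: (2x³ + x² + x)·(x² + 2) = 2x⁵ + x⁴ + 2x² + 2x.
Reduce using x⁵ ≡ x⁴ + x³ + 4x² + 1 (mod x⁵ + 4x⁴ + 4x³ + x² + 4).
Reduced: 3x⁴ + 2x³ + 2x + 2.

2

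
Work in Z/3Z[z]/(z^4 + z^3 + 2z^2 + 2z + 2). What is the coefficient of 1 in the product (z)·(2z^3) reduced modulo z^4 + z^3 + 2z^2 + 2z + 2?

2

Multiply in Z/3Z[z]: (z)·(2z^3) = 2z^4.
Reduce using z^4 ≡ 2z^3 + z^2 + z + 1 (mod z^4 + z^3 + 2z^2 + 2z + 2).
Reduced: z^3 + 2z^2 + 2z + 2.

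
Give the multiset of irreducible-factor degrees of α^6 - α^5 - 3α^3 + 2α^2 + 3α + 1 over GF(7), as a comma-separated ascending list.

Write f(α) = α^6 - α^5 - 3α^3 + 2α^2 + 3α + 1.
Complete factorization: f(α) = (α^6 - α^5 - 3α^3 + 2α^2 + 3α + 1).
Factor degrees with multiplicity: 6 = 6.

6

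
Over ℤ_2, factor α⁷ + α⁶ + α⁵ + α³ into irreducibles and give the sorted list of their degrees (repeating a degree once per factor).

Write h(α) = α⁷ + α⁶ + α⁵ + α³.
Roots in ℤ_2: h(0) = 0 → root; h(1) = 0 → root.
Linear factors from roots: (α), (α + 1).
Complete factorization: h(α) = (α + 1)·(α)^3·(α³ + α + 1).
Factor degrees with multiplicity: 1 + 1 + 1 + 1 + 3 = 7.

1, 1, 1, 1, 3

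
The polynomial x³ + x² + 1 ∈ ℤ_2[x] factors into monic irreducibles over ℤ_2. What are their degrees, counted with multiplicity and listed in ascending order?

Write g(x) = x³ + x² + 1.
Roots in ℤ_2: g(0) = 1; g(1) = 1.
Complete factorization: g(x) = (x³ + x² + 1).
Factor degrees with multiplicity: 3 = 3.

3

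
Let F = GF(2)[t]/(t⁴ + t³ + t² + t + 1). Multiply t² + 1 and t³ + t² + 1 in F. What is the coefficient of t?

Multiply in GF(2)[t]: (t² + 1)·(t³ + t² + 1) = t⁵ + t⁴ + t³ + 1.
Reduce using t⁴ ≡ t³ + t² + t + 1 (mod t⁴ + t³ + t² + t + 1).
Reduced: t² + t + 1.

1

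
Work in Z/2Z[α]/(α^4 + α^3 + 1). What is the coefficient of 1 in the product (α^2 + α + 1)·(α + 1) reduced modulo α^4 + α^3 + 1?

Multiply in Z/2Z[α]: (α^2 + α + 1)·(α + 1) = α^3 + 1.
Reduced: α^3 + 1.

1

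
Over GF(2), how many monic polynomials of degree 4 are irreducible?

Gauss's count: N_{2}(4) = (1/4) Σ_{d|4} μ(4/d)·2^d.
Divisors of 4: 1, 2, 4; μ(4/d) for each: 0, -1, 1.
Σ = − 2^2 + 2^4 = 12.
N = 12/4 = 3.

3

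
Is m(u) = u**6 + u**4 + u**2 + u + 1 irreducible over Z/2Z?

Check for roots in Z/2Z: m(0) = 1; m(1) = 1.
No roots, so no linear factors.
Monic irreducibles of degree 2 over GF(2): u**2 + u + 1.
None of them divide m (all give nonzero remainder).
Monic irreducibles of degree 3 over GF(2): u**3 + u + 1, u**3 + u**2 + 1.
None of them divide m (all give nonzero remainder).
No irreducible factor of degree ≤ 3 exists, so m is irreducible over GF(2).

Yes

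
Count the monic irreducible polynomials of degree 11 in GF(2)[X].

186

By the necklace-counting formula, N_2(11) = (1/11) Σ_{d|11} μ(11/d)·2^d.
Divisors of 11: 1, 11; μ(11/d) for each: -1, 1.
Σ = − 2^1 + 2^11 = 2046.
N = 2046/11 = 186.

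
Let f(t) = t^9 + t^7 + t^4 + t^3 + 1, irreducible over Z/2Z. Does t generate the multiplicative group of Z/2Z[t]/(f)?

|GF(2^9)^×| = 2^9 − 1 = 511. Prime factorization: 511 = 7·73.
f is primitive ⇔ t has order 511 in GF(2)[t]/(f), i.e. t^(511/q) ≠ 1 for each prime q | 511.
t^(73) mod f = 1
t^(7) mod f = t^7.
Since t^(73) = 1, the order of t divides 73 < 511; not primitive.

No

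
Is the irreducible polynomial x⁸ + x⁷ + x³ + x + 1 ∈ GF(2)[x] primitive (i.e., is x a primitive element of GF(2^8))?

Write f(x) = x⁸ + x⁷ + x³ + x + 1.
|GF(2^8)^×| = 2^8 − 1 = 255. Prime factorization: 255 = 3·5·17.
f is primitive ⇔ x has order 255 in GF(2)[x]/(f), i.e. x^(255/q) ≠ 1 for each prime q | 255.
x^(85) mod f = 1
x^(51) mod f = x⁴ + x³ + x² + x.
x^(15) mod f = x⁶ + x⁴ + x² + 1.
Since x^(85) = 1, the order of x divides 85 < 255; not primitive.

No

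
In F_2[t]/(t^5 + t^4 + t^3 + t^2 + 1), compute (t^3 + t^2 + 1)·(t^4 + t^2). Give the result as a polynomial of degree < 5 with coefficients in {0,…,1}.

Multiply in F_2[t]: (t^3 + t^2 + 1)·(t^4 + t^2) = t^7 + t^6 + t^5 + t^2.
Reduce using t^5 ≡ t^4 + t^3 + t^2 + 1 (mod t^5 + t^4 + t^3 + t^2 + 1).
Reduced: t^4.

t^4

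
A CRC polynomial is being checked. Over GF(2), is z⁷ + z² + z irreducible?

No

Write m(z) = z⁷ + z² + z.
Check for roots in GF(2): m(0) = 0 → root; m(1) = 1.
m(0) = 0, so (z) divides m(z); m is reducible.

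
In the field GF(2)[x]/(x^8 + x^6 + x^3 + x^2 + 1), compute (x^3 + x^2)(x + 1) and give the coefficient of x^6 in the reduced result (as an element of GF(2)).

0

Multiply in GF(2)[x]: (x^3 + x^2)·(x + 1) = x^4 + x^2.
Reduced: x^4 + x^2.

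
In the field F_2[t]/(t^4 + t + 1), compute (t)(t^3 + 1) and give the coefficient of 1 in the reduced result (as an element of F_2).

1

Multiply in F_2[t]: (t)·(t^3 + 1) = t^4 + t.
Reduce using t^4 ≡ t + 1 (mod t^4 + t + 1).
Reduced: 1.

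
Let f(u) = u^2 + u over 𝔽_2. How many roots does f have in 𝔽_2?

2

Evaluate at each of the 2 elements of 𝔽_2:
f(0) = 0 → root; f(1) = 0 → root.
Roots: {0, 1}.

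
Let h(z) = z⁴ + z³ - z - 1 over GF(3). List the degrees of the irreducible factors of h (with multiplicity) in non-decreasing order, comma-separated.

Roots in GF(3): h(0) = 2; h(1) = 0 → root; h(2) = 0 → root.
Linear factors from roots: (z - 1), (z + 1).
Complete factorization: h(z) = (z + 1)·(z - 1)^3.
Factor degrees with multiplicity: 1 + 1 + 1 + 1 = 4.

1, 1, 1, 1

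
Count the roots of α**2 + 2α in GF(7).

2

Write h(α) = α**2 + 2α.
Evaluate at each of the 7 elements of GF(7):
h(0) = 0 → root; h(1) = 3; h(2) = 1; h(3) = 1; h(4) = 3; h(5) = 0 → root; h(6) = 6.
Roots: {0, 5}.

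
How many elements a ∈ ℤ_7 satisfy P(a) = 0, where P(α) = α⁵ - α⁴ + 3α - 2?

Evaluate at each of the 7 elements of ℤ_7:
P(0) = 5; P(1) = 1; P(2) = 6; P(3) = 1; P(4) = 1; P(5) = 0 → root; P(6) = 0 → root.
Roots: {5, 6}.

2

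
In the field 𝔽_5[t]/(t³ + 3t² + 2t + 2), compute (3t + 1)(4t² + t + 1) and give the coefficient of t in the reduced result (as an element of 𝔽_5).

Multiply in 𝔽_5[t]: (3t + 1)·(4t² + t + 1) = 2t³ + 2t² + 4t + 1.
Reduce using t³ ≡ 2t² + 3t + 3 (mod t³ + 3t² + 2t + 2).
Reduced: t² + 2.

0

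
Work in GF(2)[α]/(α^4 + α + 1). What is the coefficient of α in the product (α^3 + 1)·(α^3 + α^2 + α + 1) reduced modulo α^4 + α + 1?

Multiply in GF(2)[α]: (α^3 + 1)·(α^3 + α^2 + α + 1) = α^6 + α^5 + α^4 + α^2 + α + 1.
Reduce using α^4 ≡ α + 1 (mod α^4 + α + 1).
Reduced: α^3 + α^2 + α.

1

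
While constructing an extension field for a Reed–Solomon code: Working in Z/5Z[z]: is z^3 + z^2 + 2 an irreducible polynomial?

Write P(z) = z^3 + z^2 + 2.
Check for roots in Z/5Z: P(0) = 2; P(1) = 4; P(2) = 4; P(3) = 3; P(4) = 2.
No roots. A degree-3 polynomial over a field with no linear factor is irreducible.

Yes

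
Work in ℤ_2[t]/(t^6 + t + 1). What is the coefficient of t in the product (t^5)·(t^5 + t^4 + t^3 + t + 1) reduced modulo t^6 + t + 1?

Multiply in ℤ_2[t]: (t^5)·(t^5 + t^4 + t^3 + t + 1) = t^10 + t^9 + t^8 + t^6 + t^5.
Reduce using t^6 ≡ t + 1 (mod t^6 + t + 1).
Reduced: t^2 + t + 1.

1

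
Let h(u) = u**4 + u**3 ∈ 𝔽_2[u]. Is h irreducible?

No

Check for roots in 𝔽_2: h(0) = 0 → root; h(1) = 0 → root.
h(0) = 0, so (u) divides h(u); h is reducible.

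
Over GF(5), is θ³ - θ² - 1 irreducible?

Write f(θ) = θ³ - θ² - 1.
Check for roots in GF(5): f(0) = 4; f(1) = 4; f(2) = 3; f(3) = 2; f(4) = 2.
No roots. A degree-3 polynomial over a field with no linear factor is irreducible.

Yes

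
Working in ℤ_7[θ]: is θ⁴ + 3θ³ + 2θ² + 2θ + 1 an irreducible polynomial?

Yes

Write g(θ) = θ⁴ + 3θ³ + 2θ² + 2θ + 1.
Check for roots in ℤ_7: g(0) = 1; g(1) = 2; g(2) = 4; g(3) = 5; g(4) = 6; g(5) = 4; g(6) = 6.
No roots, so no linear factors.
Degree-2 irreducible divisors: test the 21 monic irreducibles of degree 2 over GF(7).
None of them divide g (all give nonzero remainder).
No irreducible factor of degree ≤ 2 exists, so g is irreducible over GF(7).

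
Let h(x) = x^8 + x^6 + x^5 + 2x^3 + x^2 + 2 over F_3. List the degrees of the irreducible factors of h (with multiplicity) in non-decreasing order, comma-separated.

8

Roots in F_3: h(0) = 2; h(1) = 2; h(2) = 2.
Complete factorization: h(x) = (x^8 + x^6 + x^5 + 2x^3 + x^2 + 2).
Factor degrees with multiplicity: 8 = 8.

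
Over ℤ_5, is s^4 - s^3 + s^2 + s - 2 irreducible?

Write g(s) = s^4 - s^3 + s^2 + s - 2.
Check for roots in ℤ_5: g(0) = 3; g(1) = 0 → root; g(2) = 2; g(3) = 4; g(4) = 0 → root.
g(1) = 0, so (s − 1) divides g(s); g is reducible.

No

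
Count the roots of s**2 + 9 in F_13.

2

Write f(s) = s**2 + 9.
Evaluate at each of the 13 elements of F_13:
f(0) = 9; f(1) = 10; f(2) = 0 → root; f(3) = 5; f(4) = 12; f(5) = 8; f(6) = 6; f(7) = 6; f(8) = 8; f(9) = 12; f(10) = 5; f(11) = 0 → root; f(12) = 10.
Roots: {2, 11}.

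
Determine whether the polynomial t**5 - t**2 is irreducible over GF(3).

Write g(t) = t**5 - t**2.
Check for roots in GF(3): g(0) = 0 → root; g(1) = 0 → root; g(2) = 1.
g(0) = 0, so (t) divides g(t); g is reducible.

No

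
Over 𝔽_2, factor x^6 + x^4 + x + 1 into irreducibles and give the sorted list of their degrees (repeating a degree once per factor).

Write g(x) = x^6 + x^4 + x + 1.
Roots in 𝔽_2: g(0) = 1; g(1) = 0 → root.
Linear factors from roots: (x + 1).
Complete factorization: g(x) = (x + 1)·(x^2 + x + 1)·(x^3 + x + 1).
Factor degrees with multiplicity: 1 + 2 + 3 = 6.

1, 2, 3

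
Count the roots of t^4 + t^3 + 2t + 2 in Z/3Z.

Write f(t) = t^4 + t^3 + 2t + 2.
Evaluate at each of the 3 elements of Z/3Z:
f(0) = 2; f(1) = 0 → root; f(2) = 0 → root.
Roots: {1, 2}.

2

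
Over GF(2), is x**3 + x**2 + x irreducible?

No

Write g(x) = x**3 + x**2 + x.
Check for roots in GF(2): g(0) = 0 → root; g(1) = 1.
g(0) = 0, so (x) divides g(x); g is reducible.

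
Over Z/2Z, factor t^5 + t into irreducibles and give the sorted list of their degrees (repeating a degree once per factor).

1, 1, 1, 1, 1

Write h(t) = t^5 + t.
Roots in Z/2Z: h(0) = 0 → root; h(1) = 0 → root.
Linear factors from roots: (t), (t + 1).
Complete factorization: h(t) = (t)·(t + 1)^4.
Factor degrees with multiplicity: 1 + 1 + 1 + 1 + 1 = 5.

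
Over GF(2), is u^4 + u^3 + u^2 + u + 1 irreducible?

Yes

Write f(u) = u^4 + u^3 + u^2 + u + 1.
Check for roots in GF(2): f(0) = 1; f(1) = 1.
No roots, so no linear factors.
Monic irreducibles of degree 2 over GF(2): u^2 + u + 1.
None of them divide f (all give nonzero remainder).
No irreducible factor of degree ≤ 2 exists, so f is irreducible over GF(2).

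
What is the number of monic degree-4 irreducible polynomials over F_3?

By the necklace-counting formula, N_3(4) = (1/4) Σ_{d|4} μ(4/d)·3^d.
Divisors of 4: 1, 2, 4; μ(4/d) for each: 0, -1, 1.
Σ = − 3^2 + 3^4 = 72.
N = 72/4 = 18.

18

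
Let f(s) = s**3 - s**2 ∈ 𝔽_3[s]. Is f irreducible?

No

Check for roots in 𝔽_3: f(0) = 0 → root; f(1) = 0 → root; f(2) = 1.
f(0) = 0, so (s) divides f(s); f is reducible.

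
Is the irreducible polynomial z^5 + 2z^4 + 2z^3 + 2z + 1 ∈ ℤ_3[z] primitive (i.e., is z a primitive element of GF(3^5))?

Yes

Write f(z) = z^5 + 2z^4 + 2z^3 + 2z + 1.
|GF(3^5)^×| = 3^5 − 1 = 242. Prime factorization: 242 = 2·11^2.
f is primitive ⇔ z has order 242 in GF(3)[z]/(f), i.e. z^(242/q) ≠ 1 for each prime q | 242.
z^(121) mod f = 2.
z^(22) mod f = z^4 + z.
None equal 1, so z has full order 242; f is primitive.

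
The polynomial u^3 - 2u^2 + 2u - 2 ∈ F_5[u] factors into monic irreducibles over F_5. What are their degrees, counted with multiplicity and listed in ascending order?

Write f(u) = u^3 - 2u^2 + 2u - 2.
Roots in F_5: f(0) = 3; f(1) = 4; f(2) = 2; f(3) = 3; f(4) = 3.
Complete factorization: f(u) = (u^3 - 2u^2 + 2u - 2).
Factor degrees with multiplicity: 3 = 3.

3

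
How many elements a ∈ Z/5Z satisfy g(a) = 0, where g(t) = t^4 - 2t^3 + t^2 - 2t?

3

Evaluate at each of the 5 elements of Z/5Z:
g(0) = 0 → root; g(1) = 3; g(2) = 0 → root; g(3) = 0 → root; g(4) = 1.
Roots: {0, 2, 3}.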